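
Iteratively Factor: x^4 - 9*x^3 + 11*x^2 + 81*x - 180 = (x - 4)*(x^3 - 5*x^2 - 9*x + 45) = (x - 4)*(x + 3)*(x^2 - 8*x + 15) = (x - 4)*(x - 3)*(x + 3)*(x - 5)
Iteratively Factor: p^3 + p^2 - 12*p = (p - 3)*(p^2 + 4*p) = p*(p - 3)*(p + 4)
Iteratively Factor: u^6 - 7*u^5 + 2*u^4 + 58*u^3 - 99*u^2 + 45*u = (u - 1)*(u^5 - 6*u^4 - 4*u^3 + 54*u^2 - 45*u) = u*(u - 1)*(u^4 - 6*u^3 - 4*u^2 + 54*u - 45) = u*(u - 1)^2*(u^3 - 5*u^2 - 9*u + 45) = u*(u - 3)*(u - 1)^2*(u^2 - 2*u - 15) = u*(u - 3)*(u - 1)^2*(u + 3)*(u - 5)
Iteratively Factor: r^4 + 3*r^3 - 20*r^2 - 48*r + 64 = (r - 1)*(r^3 + 4*r^2 - 16*r - 64) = (r - 1)*(r + 4)*(r^2 - 16) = (r - 1)*(r + 4)^2*(r - 4)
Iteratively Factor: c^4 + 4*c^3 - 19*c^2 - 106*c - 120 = (c + 4)*(c^3 - 19*c - 30) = (c + 3)*(c + 4)*(c^2 - 3*c - 10) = (c + 2)*(c + 3)*(c + 4)*(c - 5)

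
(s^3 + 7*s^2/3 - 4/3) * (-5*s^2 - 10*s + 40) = -5*s^5 - 65*s^4/3 + 50*s^3/3 + 100*s^2 + 40*s/3 - 160/3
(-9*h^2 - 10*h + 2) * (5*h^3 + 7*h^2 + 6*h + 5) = -45*h^5 - 113*h^4 - 114*h^3 - 91*h^2 - 38*h + 10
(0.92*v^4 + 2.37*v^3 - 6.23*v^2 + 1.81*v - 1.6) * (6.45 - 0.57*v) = -0.5244*v^5 + 4.5831*v^4 + 18.8376*v^3 - 41.2152*v^2 + 12.5865*v - 10.32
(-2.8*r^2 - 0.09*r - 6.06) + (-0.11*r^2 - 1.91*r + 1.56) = -2.91*r^2 - 2.0*r - 4.5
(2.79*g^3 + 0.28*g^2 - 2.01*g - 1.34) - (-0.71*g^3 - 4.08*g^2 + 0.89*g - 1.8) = 3.5*g^3 + 4.36*g^2 - 2.9*g + 0.46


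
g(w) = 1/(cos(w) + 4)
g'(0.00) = 0.00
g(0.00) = 0.20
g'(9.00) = 0.04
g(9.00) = 0.32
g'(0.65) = 0.03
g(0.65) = 0.21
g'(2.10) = 0.07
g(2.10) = 0.29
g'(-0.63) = -0.03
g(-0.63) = 0.21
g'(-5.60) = 0.03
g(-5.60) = 0.21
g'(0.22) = 0.01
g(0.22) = 0.20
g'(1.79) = 0.07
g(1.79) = 0.26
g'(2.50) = 0.06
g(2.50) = 0.31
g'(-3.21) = 0.01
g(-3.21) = 0.33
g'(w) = sin(w)/(cos(w) + 4)^2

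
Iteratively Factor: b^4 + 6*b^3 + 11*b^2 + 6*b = (b + 3)*(b^3 + 3*b^2 + 2*b) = (b + 1)*(b + 3)*(b^2 + 2*b) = (b + 1)*(b + 2)*(b + 3)*(b)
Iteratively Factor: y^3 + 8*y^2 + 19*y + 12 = (y + 4)*(y^2 + 4*y + 3) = (y + 3)*(y + 4)*(y + 1)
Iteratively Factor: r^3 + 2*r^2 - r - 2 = (r - 1)*(r^2 + 3*r + 2) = (r - 1)*(r + 2)*(r + 1)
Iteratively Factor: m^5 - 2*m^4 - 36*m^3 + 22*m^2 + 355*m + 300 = (m + 3)*(m^4 - 5*m^3 - 21*m^2 + 85*m + 100) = (m + 3)*(m + 4)*(m^3 - 9*m^2 + 15*m + 25) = (m + 1)*(m + 3)*(m + 4)*(m^2 - 10*m + 25) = (m - 5)*(m + 1)*(m + 3)*(m + 4)*(m - 5)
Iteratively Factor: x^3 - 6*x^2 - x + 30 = (x - 3)*(x^2 - 3*x - 10) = (x - 5)*(x - 3)*(x + 2)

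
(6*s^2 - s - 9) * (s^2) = 6*s^4 - s^3 - 9*s^2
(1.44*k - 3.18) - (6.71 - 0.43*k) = 1.87*k - 9.89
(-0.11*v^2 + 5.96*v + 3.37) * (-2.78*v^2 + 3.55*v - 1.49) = 0.3058*v^4 - 16.9593*v^3 + 11.9533*v^2 + 3.0831*v - 5.0213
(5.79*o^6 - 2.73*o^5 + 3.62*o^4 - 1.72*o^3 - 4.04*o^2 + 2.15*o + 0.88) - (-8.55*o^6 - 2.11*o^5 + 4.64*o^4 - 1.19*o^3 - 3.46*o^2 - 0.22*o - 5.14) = 14.34*o^6 - 0.62*o^5 - 1.02*o^4 - 0.53*o^3 - 0.58*o^2 + 2.37*o + 6.02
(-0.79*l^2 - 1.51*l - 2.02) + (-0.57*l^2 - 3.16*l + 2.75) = -1.36*l^2 - 4.67*l + 0.73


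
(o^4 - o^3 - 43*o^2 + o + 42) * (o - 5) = o^5 - 6*o^4 - 38*o^3 + 216*o^2 + 37*o - 210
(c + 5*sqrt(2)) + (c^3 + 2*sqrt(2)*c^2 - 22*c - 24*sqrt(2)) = c^3 + 2*sqrt(2)*c^2 - 21*c - 19*sqrt(2)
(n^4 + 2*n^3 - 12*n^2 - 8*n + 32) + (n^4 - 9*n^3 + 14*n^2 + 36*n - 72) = 2*n^4 - 7*n^3 + 2*n^2 + 28*n - 40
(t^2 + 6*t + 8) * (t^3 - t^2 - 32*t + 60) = t^5 + 5*t^4 - 30*t^3 - 140*t^2 + 104*t + 480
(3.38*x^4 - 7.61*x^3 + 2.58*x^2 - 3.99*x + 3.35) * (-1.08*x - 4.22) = -3.6504*x^5 - 6.0448*x^4 + 29.3278*x^3 - 6.5784*x^2 + 13.2198*x - 14.137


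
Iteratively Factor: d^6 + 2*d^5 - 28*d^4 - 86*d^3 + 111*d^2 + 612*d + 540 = (d - 5)*(d^5 + 7*d^4 + 7*d^3 - 51*d^2 - 144*d - 108) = (d - 5)*(d + 2)*(d^4 + 5*d^3 - 3*d^2 - 45*d - 54) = (d - 5)*(d - 3)*(d + 2)*(d^3 + 8*d^2 + 21*d + 18) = (d - 5)*(d - 3)*(d + 2)*(d + 3)*(d^2 + 5*d + 6) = (d - 5)*(d - 3)*(d + 2)^2*(d + 3)*(d + 3)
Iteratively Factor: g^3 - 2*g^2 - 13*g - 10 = (g + 2)*(g^2 - 4*g - 5) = (g + 1)*(g + 2)*(g - 5)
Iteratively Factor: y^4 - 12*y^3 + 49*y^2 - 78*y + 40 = (y - 1)*(y^3 - 11*y^2 + 38*y - 40) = (y - 2)*(y - 1)*(y^2 - 9*y + 20) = (y - 4)*(y - 2)*(y - 1)*(y - 5)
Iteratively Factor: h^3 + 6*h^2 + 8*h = (h + 4)*(h^2 + 2*h) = h*(h + 4)*(h + 2)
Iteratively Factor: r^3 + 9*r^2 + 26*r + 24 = (r + 2)*(r^2 + 7*r + 12) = (r + 2)*(r + 3)*(r + 4)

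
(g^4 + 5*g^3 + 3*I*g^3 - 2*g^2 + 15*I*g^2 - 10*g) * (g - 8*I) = g^5 + 5*g^4 - 5*I*g^4 + 22*g^3 - 25*I*g^3 + 110*g^2 + 16*I*g^2 + 80*I*g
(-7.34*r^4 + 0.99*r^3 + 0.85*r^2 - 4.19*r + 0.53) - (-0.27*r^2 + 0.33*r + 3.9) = -7.34*r^4 + 0.99*r^3 + 1.12*r^2 - 4.52*r - 3.37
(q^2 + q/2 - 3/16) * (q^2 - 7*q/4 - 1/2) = q^4 - 5*q^3/4 - 25*q^2/16 + 5*q/64 + 3/32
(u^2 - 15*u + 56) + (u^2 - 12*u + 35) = 2*u^2 - 27*u + 91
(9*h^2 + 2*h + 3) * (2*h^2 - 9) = 18*h^4 + 4*h^3 - 75*h^2 - 18*h - 27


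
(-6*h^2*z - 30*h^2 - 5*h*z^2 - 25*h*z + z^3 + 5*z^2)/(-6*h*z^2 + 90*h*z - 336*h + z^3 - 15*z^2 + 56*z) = (h*z + 5*h + z^2 + 5*z)/(z^2 - 15*z + 56)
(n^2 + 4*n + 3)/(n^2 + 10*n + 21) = (n + 1)/(n + 7)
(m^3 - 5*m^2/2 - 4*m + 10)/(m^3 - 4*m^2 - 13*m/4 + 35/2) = 2*(m - 2)/(2*m - 7)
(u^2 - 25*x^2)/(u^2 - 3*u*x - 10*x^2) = (u + 5*x)/(u + 2*x)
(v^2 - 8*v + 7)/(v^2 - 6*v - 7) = (v - 1)/(v + 1)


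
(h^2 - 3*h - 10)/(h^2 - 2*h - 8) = (h - 5)/(h - 4)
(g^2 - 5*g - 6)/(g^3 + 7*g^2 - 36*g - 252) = (g + 1)/(g^2 + 13*g + 42)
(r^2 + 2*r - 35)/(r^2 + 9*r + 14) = (r - 5)/(r + 2)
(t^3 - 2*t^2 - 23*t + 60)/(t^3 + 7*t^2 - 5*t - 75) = (t - 4)/(t + 5)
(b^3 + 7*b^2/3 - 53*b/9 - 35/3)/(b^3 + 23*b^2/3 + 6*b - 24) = (9*b^2 - 6*b - 35)/(3*(3*b^2 + 14*b - 24))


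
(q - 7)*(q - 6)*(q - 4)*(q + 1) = q^4 - 16*q^3 + 77*q^2 - 74*q - 168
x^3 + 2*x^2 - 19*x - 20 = (x - 4)*(x + 1)*(x + 5)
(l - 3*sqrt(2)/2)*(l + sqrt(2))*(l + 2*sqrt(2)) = l^3 + 3*sqrt(2)*l^2/2 - 5*l - 6*sqrt(2)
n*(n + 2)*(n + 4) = n^3 + 6*n^2 + 8*n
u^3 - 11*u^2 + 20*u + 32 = (u - 8)*(u - 4)*(u + 1)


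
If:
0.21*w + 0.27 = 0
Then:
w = -1.29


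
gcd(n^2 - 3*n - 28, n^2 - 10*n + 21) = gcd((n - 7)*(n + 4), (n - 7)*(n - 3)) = n - 7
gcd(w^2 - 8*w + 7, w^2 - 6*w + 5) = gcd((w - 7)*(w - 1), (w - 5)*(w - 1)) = w - 1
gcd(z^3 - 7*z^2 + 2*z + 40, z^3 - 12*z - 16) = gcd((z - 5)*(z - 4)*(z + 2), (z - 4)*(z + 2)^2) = z^2 - 2*z - 8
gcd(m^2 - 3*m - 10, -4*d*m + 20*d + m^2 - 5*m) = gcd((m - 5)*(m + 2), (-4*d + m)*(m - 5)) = m - 5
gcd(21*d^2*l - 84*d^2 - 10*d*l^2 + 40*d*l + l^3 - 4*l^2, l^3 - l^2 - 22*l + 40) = l - 4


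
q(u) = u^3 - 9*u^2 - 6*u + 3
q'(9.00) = 75.00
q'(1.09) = -22.06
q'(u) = 3*u^2 - 18*u - 6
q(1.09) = -12.94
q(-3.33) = -113.75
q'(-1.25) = 21.19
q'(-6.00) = 210.00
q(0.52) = -2.41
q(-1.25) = -5.52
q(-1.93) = -26.13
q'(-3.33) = 87.21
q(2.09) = -39.72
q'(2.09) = -30.52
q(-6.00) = -501.00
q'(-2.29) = 50.95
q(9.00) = -51.00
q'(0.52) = -14.55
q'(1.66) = -27.61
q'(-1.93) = 39.91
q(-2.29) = -42.47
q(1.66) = -27.19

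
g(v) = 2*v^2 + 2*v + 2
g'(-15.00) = -58.00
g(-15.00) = 422.00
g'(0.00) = 2.00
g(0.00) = 2.00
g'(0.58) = 4.32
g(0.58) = 3.83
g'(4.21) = 18.84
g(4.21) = 45.87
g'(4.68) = 20.72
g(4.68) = 55.16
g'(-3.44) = -11.76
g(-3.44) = 18.79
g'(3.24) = 14.96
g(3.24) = 29.48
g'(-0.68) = -0.72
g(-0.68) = 1.56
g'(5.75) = 25.00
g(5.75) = 79.62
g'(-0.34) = 0.64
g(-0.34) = 1.55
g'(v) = 4*v + 2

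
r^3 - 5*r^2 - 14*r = r*(r - 7)*(r + 2)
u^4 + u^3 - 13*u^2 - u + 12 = (u - 3)*(u - 1)*(u + 1)*(u + 4)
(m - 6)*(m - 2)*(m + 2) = m^3 - 6*m^2 - 4*m + 24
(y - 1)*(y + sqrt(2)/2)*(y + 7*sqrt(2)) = y^3 - y^2 + 15*sqrt(2)*y^2/2 - 15*sqrt(2)*y/2 + 7*y - 7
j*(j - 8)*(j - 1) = j^3 - 9*j^2 + 8*j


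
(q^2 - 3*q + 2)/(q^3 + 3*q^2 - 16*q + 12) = 1/(q + 6)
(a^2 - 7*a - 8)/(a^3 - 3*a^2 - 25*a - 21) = (a - 8)/(a^2 - 4*a - 21)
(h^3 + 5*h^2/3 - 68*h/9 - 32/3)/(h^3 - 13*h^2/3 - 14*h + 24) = (9*h^2 - 12*h - 32)/(3*(3*h^2 - 22*h + 24))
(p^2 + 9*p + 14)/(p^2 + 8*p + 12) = (p + 7)/(p + 6)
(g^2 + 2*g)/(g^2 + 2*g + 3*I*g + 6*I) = g/(g + 3*I)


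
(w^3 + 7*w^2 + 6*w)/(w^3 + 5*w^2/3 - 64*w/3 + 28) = 3*w*(w + 1)/(3*w^2 - 13*w + 14)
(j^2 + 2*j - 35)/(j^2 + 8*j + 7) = (j - 5)/(j + 1)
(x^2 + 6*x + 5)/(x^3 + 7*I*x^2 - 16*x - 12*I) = (x^2 + 6*x + 5)/(x^3 + 7*I*x^2 - 16*x - 12*I)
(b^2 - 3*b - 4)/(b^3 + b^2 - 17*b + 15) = (b^2 - 3*b - 4)/(b^3 + b^2 - 17*b + 15)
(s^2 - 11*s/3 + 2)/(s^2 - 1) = (s^2 - 11*s/3 + 2)/(s^2 - 1)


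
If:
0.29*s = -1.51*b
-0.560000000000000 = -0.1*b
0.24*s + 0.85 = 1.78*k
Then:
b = 5.60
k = -3.45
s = -29.16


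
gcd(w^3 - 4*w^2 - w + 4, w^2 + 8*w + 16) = 1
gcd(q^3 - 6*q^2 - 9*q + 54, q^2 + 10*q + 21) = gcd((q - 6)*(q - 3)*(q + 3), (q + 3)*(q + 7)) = q + 3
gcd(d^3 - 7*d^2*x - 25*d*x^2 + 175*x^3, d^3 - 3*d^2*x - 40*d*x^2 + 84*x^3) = -d + 7*x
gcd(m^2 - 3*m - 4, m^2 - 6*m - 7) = m + 1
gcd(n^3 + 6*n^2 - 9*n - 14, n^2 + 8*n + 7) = n^2 + 8*n + 7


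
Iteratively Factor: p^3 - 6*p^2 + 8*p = (p)*(p^2 - 6*p + 8) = p*(p - 2)*(p - 4)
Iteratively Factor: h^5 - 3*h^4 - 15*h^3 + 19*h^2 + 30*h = (h)*(h^4 - 3*h^3 - 15*h^2 + 19*h + 30) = h*(h - 5)*(h^3 + 2*h^2 - 5*h - 6) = h*(h - 5)*(h + 1)*(h^2 + h - 6) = h*(h - 5)*(h + 1)*(h + 3)*(h - 2)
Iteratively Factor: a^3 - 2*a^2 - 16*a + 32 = (a - 4)*(a^2 + 2*a - 8) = (a - 4)*(a - 2)*(a + 4)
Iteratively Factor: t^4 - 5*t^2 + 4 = (t - 2)*(t^3 + 2*t^2 - t - 2) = (t - 2)*(t - 1)*(t^2 + 3*t + 2) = (t - 2)*(t - 1)*(t + 1)*(t + 2)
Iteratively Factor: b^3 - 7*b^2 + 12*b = (b - 4)*(b^2 - 3*b) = b*(b - 4)*(b - 3)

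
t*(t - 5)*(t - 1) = t^3 - 6*t^2 + 5*t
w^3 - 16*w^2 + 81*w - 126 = (w - 7)*(w - 6)*(w - 3)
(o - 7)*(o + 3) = o^2 - 4*o - 21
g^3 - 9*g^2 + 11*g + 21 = (g - 7)*(g - 3)*(g + 1)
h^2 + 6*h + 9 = (h + 3)^2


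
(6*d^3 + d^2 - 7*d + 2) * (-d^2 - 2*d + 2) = -6*d^5 - 13*d^4 + 17*d^3 + 14*d^2 - 18*d + 4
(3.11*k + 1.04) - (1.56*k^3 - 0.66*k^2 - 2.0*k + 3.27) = -1.56*k^3 + 0.66*k^2 + 5.11*k - 2.23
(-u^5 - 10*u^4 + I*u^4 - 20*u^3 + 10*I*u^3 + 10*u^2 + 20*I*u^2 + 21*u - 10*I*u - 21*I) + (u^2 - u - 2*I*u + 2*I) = -u^5 - 10*u^4 + I*u^4 - 20*u^3 + 10*I*u^3 + 11*u^2 + 20*I*u^2 + 20*u - 12*I*u - 19*I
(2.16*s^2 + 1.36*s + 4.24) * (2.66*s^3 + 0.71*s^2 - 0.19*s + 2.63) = 5.7456*s^5 + 5.1512*s^4 + 11.8336*s^3 + 8.4328*s^2 + 2.7712*s + 11.1512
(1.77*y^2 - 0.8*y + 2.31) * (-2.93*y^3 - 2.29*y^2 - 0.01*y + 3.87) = -5.1861*y^5 - 1.7093*y^4 - 4.954*y^3 + 1.568*y^2 - 3.1191*y + 8.9397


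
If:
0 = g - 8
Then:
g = 8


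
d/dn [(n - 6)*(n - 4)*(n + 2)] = 3*n^2 - 16*n + 4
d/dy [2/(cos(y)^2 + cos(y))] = 2*(sin(y)/cos(y)^2 + 2*tan(y))/(cos(y) + 1)^2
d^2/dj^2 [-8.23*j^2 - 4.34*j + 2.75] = -16.4600000000000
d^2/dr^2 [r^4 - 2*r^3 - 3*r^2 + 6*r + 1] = 12*r^2 - 12*r - 6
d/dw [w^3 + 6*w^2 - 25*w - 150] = 3*w^2 + 12*w - 25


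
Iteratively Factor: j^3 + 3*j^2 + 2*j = (j + 1)*(j^2 + 2*j) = j*(j + 1)*(j + 2)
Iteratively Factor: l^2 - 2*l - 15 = (l - 5)*(l + 3)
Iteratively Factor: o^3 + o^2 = (o + 1)*(o^2) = o*(o + 1)*(o)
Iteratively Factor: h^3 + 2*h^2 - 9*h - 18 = (h + 3)*(h^2 - h - 6) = (h + 2)*(h + 3)*(h - 3)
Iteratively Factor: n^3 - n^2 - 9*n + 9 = (n - 1)*(n^2 - 9) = (n - 1)*(n + 3)*(n - 3)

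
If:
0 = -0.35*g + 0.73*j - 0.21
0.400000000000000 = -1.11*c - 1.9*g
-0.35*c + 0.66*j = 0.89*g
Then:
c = 20.82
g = -12.37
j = -5.64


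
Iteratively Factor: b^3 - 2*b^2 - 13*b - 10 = (b - 5)*(b^2 + 3*b + 2) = (b - 5)*(b + 1)*(b + 2)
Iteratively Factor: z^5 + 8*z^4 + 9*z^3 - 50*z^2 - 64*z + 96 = (z - 1)*(z^4 + 9*z^3 + 18*z^2 - 32*z - 96) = (z - 1)*(z + 4)*(z^3 + 5*z^2 - 2*z - 24) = (z - 1)*(z + 4)^2*(z^2 + z - 6) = (z - 1)*(z + 3)*(z + 4)^2*(z - 2)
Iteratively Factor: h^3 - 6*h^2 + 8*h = (h - 4)*(h^2 - 2*h) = h*(h - 4)*(h - 2)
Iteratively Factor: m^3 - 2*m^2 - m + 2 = (m + 1)*(m^2 - 3*m + 2) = (m - 2)*(m + 1)*(m - 1)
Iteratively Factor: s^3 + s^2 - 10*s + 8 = (s - 1)*(s^2 + 2*s - 8) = (s - 1)*(s + 4)*(s - 2)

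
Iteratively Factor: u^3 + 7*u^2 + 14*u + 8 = (u + 4)*(u^2 + 3*u + 2) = (u + 2)*(u + 4)*(u + 1)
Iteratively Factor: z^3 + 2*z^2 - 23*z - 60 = (z + 4)*(z^2 - 2*z - 15) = (z - 5)*(z + 4)*(z + 3)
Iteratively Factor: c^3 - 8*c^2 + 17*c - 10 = (c - 5)*(c^2 - 3*c + 2) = (c - 5)*(c - 2)*(c - 1)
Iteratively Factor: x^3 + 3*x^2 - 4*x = (x)*(x^2 + 3*x - 4) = x*(x - 1)*(x + 4)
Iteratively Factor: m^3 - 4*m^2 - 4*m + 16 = (m - 4)*(m^2 - 4) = (m - 4)*(m + 2)*(m - 2)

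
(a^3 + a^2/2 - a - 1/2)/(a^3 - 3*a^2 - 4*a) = (2*a^2 - a - 1)/(2*a*(a - 4))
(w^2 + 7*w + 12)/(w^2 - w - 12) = (w + 4)/(w - 4)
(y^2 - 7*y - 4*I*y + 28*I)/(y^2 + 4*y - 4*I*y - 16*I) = (y - 7)/(y + 4)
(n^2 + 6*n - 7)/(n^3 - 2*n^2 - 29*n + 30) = (n + 7)/(n^2 - n - 30)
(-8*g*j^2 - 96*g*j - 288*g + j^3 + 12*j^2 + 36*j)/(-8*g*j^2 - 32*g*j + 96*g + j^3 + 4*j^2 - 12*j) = (j + 6)/(j - 2)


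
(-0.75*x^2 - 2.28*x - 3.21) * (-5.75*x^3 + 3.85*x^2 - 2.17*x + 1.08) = 4.3125*x^5 + 10.2225*x^4 + 11.307*x^3 - 8.2209*x^2 + 4.5033*x - 3.4668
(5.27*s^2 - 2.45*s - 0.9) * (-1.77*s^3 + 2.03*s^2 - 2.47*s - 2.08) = -9.3279*s^5 + 15.0346*s^4 - 16.3974*s^3 - 6.7371*s^2 + 7.319*s + 1.872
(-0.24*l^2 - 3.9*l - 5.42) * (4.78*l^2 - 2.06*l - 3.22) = -1.1472*l^4 - 18.1476*l^3 - 17.1008*l^2 + 23.7232*l + 17.4524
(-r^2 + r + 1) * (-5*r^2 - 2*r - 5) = 5*r^4 - 3*r^3 - 2*r^2 - 7*r - 5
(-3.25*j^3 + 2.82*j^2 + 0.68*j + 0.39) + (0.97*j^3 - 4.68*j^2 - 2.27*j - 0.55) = -2.28*j^3 - 1.86*j^2 - 1.59*j - 0.16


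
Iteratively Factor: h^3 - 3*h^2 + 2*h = (h - 1)*(h^2 - 2*h) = h*(h - 1)*(h - 2)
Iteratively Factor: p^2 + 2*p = (p + 2)*(p)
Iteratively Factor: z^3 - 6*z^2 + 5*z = (z - 1)*(z^2 - 5*z) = (z - 5)*(z - 1)*(z)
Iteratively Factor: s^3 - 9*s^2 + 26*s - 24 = (s - 2)*(s^2 - 7*s + 12) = (s - 4)*(s - 2)*(s - 3)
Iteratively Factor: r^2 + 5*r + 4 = (r + 4)*(r + 1)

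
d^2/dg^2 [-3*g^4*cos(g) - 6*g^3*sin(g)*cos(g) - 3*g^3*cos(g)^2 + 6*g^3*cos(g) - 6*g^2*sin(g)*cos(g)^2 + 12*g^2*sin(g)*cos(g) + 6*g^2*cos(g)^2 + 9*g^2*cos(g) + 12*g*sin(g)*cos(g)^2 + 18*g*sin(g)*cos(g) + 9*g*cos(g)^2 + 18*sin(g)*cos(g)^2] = 3*g^4*cos(g) + 24*g^3*sin(g) + 12*g^3*sin(2*g) - 6*g^3*cos(g) + 6*g^3*cos(2*g) - 69*g^2*sin(g)/2 - 6*g^2*sin(2*g) + 27*g^2*sin(3*g)/2 - 45*g^2*cos(g) - 48*g^2*cos(2*g) - 39*g*sin(g) - 78*g*sin(2*g) - 27*g*sin(3*g) + 30*g*cos(g) + 21*g*cos(2*g) - 18*g*cos(3*g) - 9*g - 15*sin(g)/2 - 6*sin(2*g) - 87*sin(3*g)/2 + 24*cos(g) + 42*cos(2*g) + 18*cos(3*g) + 6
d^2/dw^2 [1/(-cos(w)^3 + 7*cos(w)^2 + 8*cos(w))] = ((sin(w)^2 + 7*cos(w) + 7)*(29*cos(w) + 56*cos(2*w) - 9*cos(3*w))*cos(w)/4 + 2*(-3*cos(w)^2 + 14*cos(w) + 8)^2*sin(w)^2)/((sin(w)^2 + 7*cos(w) + 7)^3*cos(w)^3)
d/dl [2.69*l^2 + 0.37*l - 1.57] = 5.38*l + 0.37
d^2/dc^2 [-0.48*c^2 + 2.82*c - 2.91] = -0.960000000000000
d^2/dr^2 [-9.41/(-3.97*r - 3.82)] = 296.620138/(3.97*r + 3.82)^3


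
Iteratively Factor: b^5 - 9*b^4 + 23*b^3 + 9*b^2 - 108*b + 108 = (b - 3)*(b^4 - 6*b^3 + 5*b^2 + 24*b - 36) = (b - 3)^2*(b^3 - 3*b^2 - 4*b + 12) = (b - 3)^2*(b + 2)*(b^2 - 5*b + 6) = (b - 3)^2*(b - 2)*(b + 2)*(b - 3)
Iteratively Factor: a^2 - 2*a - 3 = (a + 1)*(a - 3)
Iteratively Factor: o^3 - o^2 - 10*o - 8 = (o + 2)*(o^2 - 3*o - 4) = (o - 4)*(o + 2)*(o + 1)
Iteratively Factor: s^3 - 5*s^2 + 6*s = (s - 3)*(s^2 - 2*s) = (s - 3)*(s - 2)*(s)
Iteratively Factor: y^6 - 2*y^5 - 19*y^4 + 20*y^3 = (y)*(y^5 - 2*y^4 - 19*y^3 + 20*y^2) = y^2*(y^4 - 2*y^3 - 19*y^2 + 20*y) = y^2*(y + 4)*(y^3 - 6*y^2 + 5*y) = y^2*(y - 1)*(y + 4)*(y^2 - 5*y) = y^2*(y - 5)*(y - 1)*(y + 4)*(y)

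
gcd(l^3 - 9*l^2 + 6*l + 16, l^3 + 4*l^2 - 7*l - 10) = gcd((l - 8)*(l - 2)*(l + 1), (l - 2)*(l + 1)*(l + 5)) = l^2 - l - 2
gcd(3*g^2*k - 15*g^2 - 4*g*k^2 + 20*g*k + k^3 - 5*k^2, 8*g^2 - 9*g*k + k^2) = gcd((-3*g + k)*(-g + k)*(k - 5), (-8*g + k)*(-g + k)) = g - k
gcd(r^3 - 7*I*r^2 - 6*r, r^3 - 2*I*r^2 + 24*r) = r^2 - 6*I*r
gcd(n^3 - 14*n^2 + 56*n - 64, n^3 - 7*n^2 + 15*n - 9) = 1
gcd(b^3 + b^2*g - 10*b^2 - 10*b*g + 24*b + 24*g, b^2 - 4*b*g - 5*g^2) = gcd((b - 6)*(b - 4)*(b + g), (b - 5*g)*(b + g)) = b + g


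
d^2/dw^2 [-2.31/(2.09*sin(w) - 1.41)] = (10.090311*sin(w)^2 + 6.807339*sin(w) - 20.180622)/(2.09*sin(w) - 1.41)^3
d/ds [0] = 0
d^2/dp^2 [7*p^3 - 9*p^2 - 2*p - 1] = 42*p - 18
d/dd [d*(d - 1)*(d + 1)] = 3*d^2 - 1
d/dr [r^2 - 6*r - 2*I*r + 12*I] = 2*r - 6 - 2*I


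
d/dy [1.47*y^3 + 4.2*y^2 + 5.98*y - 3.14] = 4.41*y^2 + 8.4*y + 5.98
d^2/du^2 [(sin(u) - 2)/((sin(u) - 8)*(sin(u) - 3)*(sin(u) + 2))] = (-4*sin(u)^7 + 45*sin(u)^6 - 265*sin(u)^5 + 1184*sin(u)^4 - 3118*sin(u)^3 + 1988*sin(u)^2 + 888*sin(u) - 1936)/((sin(u) - 8)^3*(sin(u) - 3)^3*(sin(u) + 2)^3)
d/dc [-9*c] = -9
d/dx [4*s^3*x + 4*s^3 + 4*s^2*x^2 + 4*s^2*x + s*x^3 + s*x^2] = s*(4*s^2 + 8*s*x + 4*s + 3*x^2 + 2*x)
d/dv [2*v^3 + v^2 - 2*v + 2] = 6*v^2 + 2*v - 2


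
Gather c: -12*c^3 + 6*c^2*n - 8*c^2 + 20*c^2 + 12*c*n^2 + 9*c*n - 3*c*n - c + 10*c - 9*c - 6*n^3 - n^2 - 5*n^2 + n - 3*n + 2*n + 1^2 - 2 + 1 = -12*c^3 + c^2*(6*n + 12) + c*(12*n^2 + 6*n) - 6*n^3 - 6*n^2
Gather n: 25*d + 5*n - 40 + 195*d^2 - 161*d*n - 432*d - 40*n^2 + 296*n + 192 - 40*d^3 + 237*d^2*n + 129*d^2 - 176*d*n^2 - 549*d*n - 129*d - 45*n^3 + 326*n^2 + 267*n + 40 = -40*d^3 + 324*d^2 - 536*d - 45*n^3 + n^2*(286 - 176*d) + n*(237*d^2 - 710*d + 568) + 192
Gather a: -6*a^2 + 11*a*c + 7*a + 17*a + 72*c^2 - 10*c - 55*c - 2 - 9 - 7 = -6*a^2 + a*(11*c + 24) + 72*c^2 - 65*c - 18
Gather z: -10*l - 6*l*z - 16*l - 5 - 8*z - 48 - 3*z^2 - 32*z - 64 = -26*l - 3*z^2 + z*(-6*l - 40) - 117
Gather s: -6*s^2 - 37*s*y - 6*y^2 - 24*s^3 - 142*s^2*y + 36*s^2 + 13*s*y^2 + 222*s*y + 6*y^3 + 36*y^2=-24*s^3 + s^2*(30 - 142*y) + s*(13*y^2 + 185*y) + 6*y^3 + 30*y^2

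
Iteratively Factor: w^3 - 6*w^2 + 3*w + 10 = (w + 1)*(w^2 - 7*w + 10) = (w - 2)*(w + 1)*(w - 5)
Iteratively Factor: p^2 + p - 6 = (p + 3)*(p - 2)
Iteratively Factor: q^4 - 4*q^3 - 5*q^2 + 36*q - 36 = (q - 2)*(q^3 - 2*q^2 - 9*q + 18) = (q - 3)*(q - 2)*(q^2 + q - 6) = (q - 3)*(q - 2)*(q + 3)*(q - 2)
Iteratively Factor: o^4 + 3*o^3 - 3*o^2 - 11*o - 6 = (o + 1)*(o^3 + 2*o^2 - 5*o - 6) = (o + 1)^2*(o^2 + o - 6) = (o + 1)^2*(o + 3)*(o - 2)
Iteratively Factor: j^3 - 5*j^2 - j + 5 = (j - 1)*(j^2 - 4*j - 5) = (j - 5)*(j - 1)*(j + 1)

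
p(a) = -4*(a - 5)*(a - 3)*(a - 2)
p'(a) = -4*(a - 5)*(a - 3) - 4*(a - 5)*(a - 2) - 4*(a - 3)*(a - 2)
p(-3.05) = 983.79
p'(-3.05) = -479.63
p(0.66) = 54.43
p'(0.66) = -76.43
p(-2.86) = 895.40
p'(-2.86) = -450.96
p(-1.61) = 440.02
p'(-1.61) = -283.91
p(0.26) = 90.39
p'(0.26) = -104.01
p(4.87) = 2.79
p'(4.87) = -19.00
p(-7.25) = 4645.81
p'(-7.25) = -1334.75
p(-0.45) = 184.26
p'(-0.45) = -162.43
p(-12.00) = 14280.00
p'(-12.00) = -2812.00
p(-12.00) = 14280.00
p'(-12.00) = -2812.00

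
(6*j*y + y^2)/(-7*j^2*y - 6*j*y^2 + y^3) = (6*j + y)/(-7*j^2 - 6*j*y + y^2)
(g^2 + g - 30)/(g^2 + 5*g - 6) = (g - 5)/(g - 1)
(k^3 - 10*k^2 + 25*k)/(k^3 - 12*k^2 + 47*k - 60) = k*(k - 5)/(k^2 - 7*k + 12)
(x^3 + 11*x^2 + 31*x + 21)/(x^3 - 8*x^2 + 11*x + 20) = (x^2 + 10*x + 21)/(x^2 - 9*x + 20)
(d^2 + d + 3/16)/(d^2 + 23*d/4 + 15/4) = (d + 1/4)/(d + 5)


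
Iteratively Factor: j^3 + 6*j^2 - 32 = (j + 4)*(j^2 + 2*j - 8) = (j + 4)^2*(j - 2)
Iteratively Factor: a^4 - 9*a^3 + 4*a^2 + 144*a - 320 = (a - 4)*(a^3 - 5*a^2 - 16*a + 80) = (a - 5)*(a - 4)*(a^2 - 16) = (a - 5)*(a - 4)^2*(a + 4)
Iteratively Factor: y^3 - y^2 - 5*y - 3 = (y + 1)*(y^2 - 2*y - 3) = (y + 1)^2*(y - 3)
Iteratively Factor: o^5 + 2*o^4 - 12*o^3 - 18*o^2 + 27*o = (o + 3)*(o^4 - o^3 - 9*o^2 + 9*o) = (o + 3)^2*(o^3 - 4*o^2 + 3*o) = o*(o + 3)^2*(o^2 - 4*o + 3) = o*(o - 1)*(o + 3)^2*(o - 3)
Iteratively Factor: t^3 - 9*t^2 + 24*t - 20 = (t - 2)*(t^2 - 7*t + 10) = (t - 5)*(t - 2)*(t - 2)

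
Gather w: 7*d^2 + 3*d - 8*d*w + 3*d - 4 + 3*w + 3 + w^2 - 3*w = 7*d^2 - 8*d*w + 6*d + w^2 - 1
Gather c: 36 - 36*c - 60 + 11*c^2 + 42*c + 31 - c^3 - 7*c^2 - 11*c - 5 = -c^3 + 4*c^2 - 5*c + 2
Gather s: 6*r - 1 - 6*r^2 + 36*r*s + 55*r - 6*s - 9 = -6*r^2 + 61*r + s*(36*r - 6) - 10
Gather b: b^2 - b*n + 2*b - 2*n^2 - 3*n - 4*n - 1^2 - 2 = b^2 + b*(2 - n) - 2*n^2 - 7*n - 3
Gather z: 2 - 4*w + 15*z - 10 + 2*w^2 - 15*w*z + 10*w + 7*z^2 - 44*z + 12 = 2*w^2 + 6*w + 7*z^2 + z*(-15*w - 29) + 4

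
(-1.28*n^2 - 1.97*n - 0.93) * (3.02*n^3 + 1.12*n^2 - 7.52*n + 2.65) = -3.8656*n^5 - 7.383*n^4 + 4.6106*n^3 + 10.3808*n^2 + 1.7731*n - 2.4645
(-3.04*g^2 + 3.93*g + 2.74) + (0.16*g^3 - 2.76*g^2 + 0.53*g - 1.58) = 0.16*g^3 - 5.8*g^2 + 4.46*g + 1.16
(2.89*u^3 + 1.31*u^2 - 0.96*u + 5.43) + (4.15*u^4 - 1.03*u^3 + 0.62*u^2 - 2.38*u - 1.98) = 4.15*u^4 + 1.86*u^3 + 1.93*u^2 - 3.34*u + 3.45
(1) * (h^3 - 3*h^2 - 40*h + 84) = h^3 - 3*h^2 - 40*h + 84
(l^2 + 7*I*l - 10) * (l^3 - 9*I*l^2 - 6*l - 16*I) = l^5 - 2*I*l^4 + 47*l^3 + 32*I*l^2 + 172*l + 160*I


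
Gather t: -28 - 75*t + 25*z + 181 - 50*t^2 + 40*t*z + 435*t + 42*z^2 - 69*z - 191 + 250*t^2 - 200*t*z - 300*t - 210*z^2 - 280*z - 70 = 200*t^2 + t*(60 - 160*z) - 168*z^2 - 324*z - 108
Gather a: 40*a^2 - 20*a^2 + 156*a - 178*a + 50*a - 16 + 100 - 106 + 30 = 20*a^2 + 28*a + 8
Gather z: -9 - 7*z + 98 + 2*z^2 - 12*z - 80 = 2*z^2 - 19*z + 9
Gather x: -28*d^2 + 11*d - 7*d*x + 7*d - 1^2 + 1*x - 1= -28*d^2 + 18*d + x*(1 - 7*d) - 2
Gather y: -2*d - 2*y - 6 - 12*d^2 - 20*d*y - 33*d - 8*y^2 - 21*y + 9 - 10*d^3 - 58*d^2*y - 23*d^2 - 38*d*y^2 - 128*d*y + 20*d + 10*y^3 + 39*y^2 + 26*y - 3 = -10*d^3 - 35*d^2 - 15*d + 10*y^3 + y^2*(31 - 38*d) + y*(-58*d^2 - 148*d + 3)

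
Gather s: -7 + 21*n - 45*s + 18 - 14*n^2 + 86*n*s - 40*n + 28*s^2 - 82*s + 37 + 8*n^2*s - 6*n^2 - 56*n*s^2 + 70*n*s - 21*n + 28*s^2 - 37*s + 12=-20*n^2 - 40*n + s^2*(56 - 56*n) + s*(8*n^2 + 156*n - 164) + 60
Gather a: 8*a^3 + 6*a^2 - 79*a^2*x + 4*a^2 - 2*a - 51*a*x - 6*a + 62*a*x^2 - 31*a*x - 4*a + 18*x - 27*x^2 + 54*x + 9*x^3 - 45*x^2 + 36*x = 8*a^3 + a^2*(10 - 79*x) + a*(62*x^2 - 82*x - 12) + 9*x^3 - 72*x^2 + 108*x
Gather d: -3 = -3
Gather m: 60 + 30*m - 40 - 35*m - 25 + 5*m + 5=0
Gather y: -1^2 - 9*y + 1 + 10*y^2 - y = 10*y^2 - 10*y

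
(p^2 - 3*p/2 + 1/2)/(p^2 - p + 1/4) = 2*(p - 1)/(2*p - 1)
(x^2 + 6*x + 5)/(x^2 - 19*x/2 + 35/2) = 2*(x^2 + 6*x + 5)/(2*x^2 - 19*x + 35)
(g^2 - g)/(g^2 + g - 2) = g/(g + 2)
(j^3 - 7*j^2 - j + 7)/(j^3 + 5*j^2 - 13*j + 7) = (j^2 - 6*j - 7)/(j^2 + 6*j - 7)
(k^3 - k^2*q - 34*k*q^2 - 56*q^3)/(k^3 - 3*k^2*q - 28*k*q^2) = (k + 2*q)/k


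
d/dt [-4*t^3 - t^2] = 2*t*(-6*t - 1)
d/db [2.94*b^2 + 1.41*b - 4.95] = 5.88*b + 1.41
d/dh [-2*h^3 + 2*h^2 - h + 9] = -6*h^2 + 4*h - 1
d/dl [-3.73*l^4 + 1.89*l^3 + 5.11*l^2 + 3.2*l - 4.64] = -14.92*l^3 + 5.67*l^2 + 10.22*l + 3.2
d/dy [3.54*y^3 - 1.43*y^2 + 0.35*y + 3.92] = 10.62*y^2 - 2.86*y + 0.35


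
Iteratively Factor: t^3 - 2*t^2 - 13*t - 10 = (t + 2)*(t^2 - 4*t - 5) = (t + 1)*(t + 2)*(t - 5)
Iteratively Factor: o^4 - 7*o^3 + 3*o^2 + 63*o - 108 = (o - 3)*(o^3 - 4*o^2 - 9*o + 36) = (o - 3)^2*(o^2 - o - 12) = (o - 4)*(o - 3)^2*(o + 3)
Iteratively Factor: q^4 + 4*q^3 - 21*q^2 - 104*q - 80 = (q + 1)*(q^3 + 3*q^2 - 24*q - 80) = (q + 1)*(q + 4)*(q^2 - q - 20) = (q - 5)*(q + 1)*(q + 4)*(q + 4)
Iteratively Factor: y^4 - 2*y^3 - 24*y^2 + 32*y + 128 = (y + 2)*(y^3 - 4*y^2 - 16*y + 64) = (y + 2)*(y + 4)*(y^2 - 8*y + 16) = (y - 4)*(y + 2)*(y + 4)*(y - 4)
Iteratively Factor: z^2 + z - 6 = (z + 3)*(z - 2)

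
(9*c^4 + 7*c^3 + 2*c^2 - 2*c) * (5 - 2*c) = -18*c^5 + 31*c^4 + 31*c^3 + 14*c^2 - 10*c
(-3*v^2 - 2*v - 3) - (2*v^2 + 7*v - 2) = -5*v^2 - 9*v - 1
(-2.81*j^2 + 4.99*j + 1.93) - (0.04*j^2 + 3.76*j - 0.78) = -2.85*j^2 + 1.23*j + 2.71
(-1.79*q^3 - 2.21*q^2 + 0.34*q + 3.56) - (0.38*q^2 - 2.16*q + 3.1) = -1.79*q^3 - 2.59*q^2 + 2.5*q + 0.46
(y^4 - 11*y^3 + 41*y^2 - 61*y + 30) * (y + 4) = y^5 - 7*y^4 - 3*y^3 + 103*y^2 - 214*y + 120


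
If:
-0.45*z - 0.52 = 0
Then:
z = -1.16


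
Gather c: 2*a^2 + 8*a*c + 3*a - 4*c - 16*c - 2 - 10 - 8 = 2*a^2 + 3*a + c*(8*a - 20) - 20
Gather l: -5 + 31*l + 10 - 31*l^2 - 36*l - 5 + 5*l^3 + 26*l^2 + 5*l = 5*l^3 - 5*l^2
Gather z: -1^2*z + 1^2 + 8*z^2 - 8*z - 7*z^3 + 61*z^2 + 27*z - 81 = -7*z^3 + 69*z^2 + 18*z - 80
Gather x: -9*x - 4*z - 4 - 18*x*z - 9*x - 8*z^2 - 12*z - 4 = x*(-18*z - 18) - 8*z^2 - 16*z - 8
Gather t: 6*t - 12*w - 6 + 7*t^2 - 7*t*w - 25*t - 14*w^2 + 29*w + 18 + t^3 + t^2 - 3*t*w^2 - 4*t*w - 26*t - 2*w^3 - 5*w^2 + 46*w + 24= t^3 + 8*t^2 + t*(-3*w^2 - 11*w - 45) - 2*w^3 - 19*w^2 + 63*w + 36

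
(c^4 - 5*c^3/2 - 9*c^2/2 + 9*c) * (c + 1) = c^5 - 3*c^4/2 - 7*c^3 + 9*c^2/2 + 9*c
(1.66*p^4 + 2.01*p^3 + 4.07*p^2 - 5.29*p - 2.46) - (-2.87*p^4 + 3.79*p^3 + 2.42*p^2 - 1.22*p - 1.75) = 4.53*p^4 - 1.78*p^3 + 1.65*p^2 - 4.07*p - 0.71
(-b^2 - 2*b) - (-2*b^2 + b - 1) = b^2 - 3*b + 1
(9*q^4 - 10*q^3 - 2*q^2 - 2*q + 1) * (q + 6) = 9*q^5 + 44*q^4 - 62*q^3 - 14*q^2 - 11*q + 6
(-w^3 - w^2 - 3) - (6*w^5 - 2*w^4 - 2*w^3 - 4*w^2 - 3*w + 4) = -6*w^5 + 2*w^4 + w^3 + 3*w^2 + 3*w - 7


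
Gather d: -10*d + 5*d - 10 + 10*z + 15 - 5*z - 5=-5*d + 5*z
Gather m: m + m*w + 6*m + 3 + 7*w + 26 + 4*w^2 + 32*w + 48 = m*(w + 7) + 4*w^2 + 39*w + 77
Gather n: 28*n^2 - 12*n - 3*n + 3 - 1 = 28*n^2 - 15*n + 2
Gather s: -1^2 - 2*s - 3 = -2*s - 4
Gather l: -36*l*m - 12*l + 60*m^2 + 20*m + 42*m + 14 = l*(-36*m - 12) + 60*m^2 + 62*m + 14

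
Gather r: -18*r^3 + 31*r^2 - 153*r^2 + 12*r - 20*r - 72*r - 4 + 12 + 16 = -18*r^3 - 122*r^2 - 80*r + 24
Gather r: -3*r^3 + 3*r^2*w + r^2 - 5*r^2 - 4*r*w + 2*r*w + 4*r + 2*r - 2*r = -3*r^3 + r^2*(3*w - 4) + r*(4 - 2*w)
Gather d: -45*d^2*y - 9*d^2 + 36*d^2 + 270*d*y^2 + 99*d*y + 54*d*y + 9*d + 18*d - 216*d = d^2*(27 - 45*y) + d*(270*y^2 + 153*y - 189)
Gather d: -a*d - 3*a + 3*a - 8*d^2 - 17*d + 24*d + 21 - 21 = -8*d^2 + d*(7 - a)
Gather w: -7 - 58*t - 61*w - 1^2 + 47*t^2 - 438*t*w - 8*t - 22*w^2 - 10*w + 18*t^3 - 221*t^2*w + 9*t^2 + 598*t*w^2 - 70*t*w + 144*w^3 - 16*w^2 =18*t^3 + 56*t^2 - 66*t + 144*w^3 + w^2*(598*t - 38) + w*(-221*t^2 - 508*t - 71) - 8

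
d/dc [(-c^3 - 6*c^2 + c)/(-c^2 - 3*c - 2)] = (c^4 + 6*c^3 + 25*c^2 + 24*c - 2)/(c^4 + 6*c^3 + 13*c^2 + 12*c + 4)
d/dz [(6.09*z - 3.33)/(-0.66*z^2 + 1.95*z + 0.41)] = (4.0194*z^2 - 4.3956*z + 8.9904)/(0.4356*z^4 - 2.574*z^3 + 3.2613*z^2 + 1.599*z + 0.1681)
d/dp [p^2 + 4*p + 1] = 2*p + 4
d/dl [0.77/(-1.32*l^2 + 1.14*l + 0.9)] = (2.0328*l - 0.8778)/(-1.32*l^2 + 1.14*l + 0.9)^2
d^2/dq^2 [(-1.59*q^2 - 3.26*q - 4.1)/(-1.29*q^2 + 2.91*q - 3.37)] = (3.5527136788005e-15*q^4 + 22.787334*q^3 - 0.536382000000007*q^2 - 177.379128*q + 133.845186)/(2.146689*q^6 - 14.527593*q^5 + 49.595598*q^4 - 100.546029*q^3 + 129.563694*q^2 - 99.145737*q + 38.272753)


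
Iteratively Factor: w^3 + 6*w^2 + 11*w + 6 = (w + 3)*(w^2 + 3*w + 2) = (w + 2)*(w + 3)*(w + 1)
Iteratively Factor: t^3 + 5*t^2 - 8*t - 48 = (t - 3)*(t^2 + 8*t + 16) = (t - 3)*(t + 4)*(t + 4)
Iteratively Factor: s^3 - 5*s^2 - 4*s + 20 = (s - 2)*(s^2 - 3*s - 10) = (s - 5)*(s - 2)*(s + 2)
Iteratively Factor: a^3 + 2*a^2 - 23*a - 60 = (a + 4)*(a^2 - 2*a - 15) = (a + 3)*(a + 4)*(a - 5)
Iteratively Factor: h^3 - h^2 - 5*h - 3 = (h + 1)*(h^2 - 2*h - 3) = (h - 3)*(h + 1)*(h + 1)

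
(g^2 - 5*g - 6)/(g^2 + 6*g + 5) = (g - 6)/(g + 5)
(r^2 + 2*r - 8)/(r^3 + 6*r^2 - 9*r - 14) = (r + 4)/(r^2 + 8*r + 7)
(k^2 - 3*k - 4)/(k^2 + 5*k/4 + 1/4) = 4*(k - 4)/(4*k + 1)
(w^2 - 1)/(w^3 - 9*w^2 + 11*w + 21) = (w - 1)/(w^2 - 10*w + 21)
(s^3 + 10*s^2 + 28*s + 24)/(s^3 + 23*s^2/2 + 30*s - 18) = 2*(s^2 + 4*s + 4)/(2*s^2 + 11*s - 6)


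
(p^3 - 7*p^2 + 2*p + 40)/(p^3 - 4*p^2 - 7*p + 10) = (p - 4)/(p - 1)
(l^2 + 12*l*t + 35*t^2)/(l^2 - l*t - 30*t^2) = (-l - 7*t)/(-l + 6*t)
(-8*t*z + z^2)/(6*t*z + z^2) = (-8*t + z)/(6*t + z)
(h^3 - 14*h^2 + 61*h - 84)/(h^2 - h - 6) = (h^2 - 11*h + 28)/(h + 2)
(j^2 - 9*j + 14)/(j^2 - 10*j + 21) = (j - 2)/(j - 3)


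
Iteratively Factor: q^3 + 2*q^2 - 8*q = (q - 2)*(q^2 + 4*q) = (q - 2)*(q + 4)*(q)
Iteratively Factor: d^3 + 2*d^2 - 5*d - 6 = (d + 1)*(d^2 + d - 6) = (d - 2)*(d + 1)*(d + 3)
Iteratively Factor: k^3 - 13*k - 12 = (k + 3)*(k^2 - 3*k - 4) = (k + 1)*(k + 3)*(k - 4)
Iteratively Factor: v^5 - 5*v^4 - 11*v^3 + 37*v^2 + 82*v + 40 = (v + 2)*(v^4 - 7*v^3 + 3*v^2 + 31*v + 20) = (v - 5)*(v + 2)*(v^3 - 2*v^2 - 7*v - 4) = (v - 5)*(v + 1)*(v + 2)*(v^2 - 3*v - 4) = (v - 5)*(v + 1)^2*(v + 2)*(v - 4)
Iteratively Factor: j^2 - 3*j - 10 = (j - 5)*(j + 2)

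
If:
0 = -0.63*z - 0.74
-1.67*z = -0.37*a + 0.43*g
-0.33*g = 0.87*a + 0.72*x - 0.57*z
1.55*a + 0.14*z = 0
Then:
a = 0.11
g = 4.65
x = -3.19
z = -1.17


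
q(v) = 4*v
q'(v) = 4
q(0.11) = 0.44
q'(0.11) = 4.00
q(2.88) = 11.52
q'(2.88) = 4.00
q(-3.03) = -12.12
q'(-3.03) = 4.00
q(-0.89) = -3.56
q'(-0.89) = 4.00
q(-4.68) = -18.72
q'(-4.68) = 4.00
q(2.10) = 8.40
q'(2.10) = 4.00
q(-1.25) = -5.00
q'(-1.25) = 4.00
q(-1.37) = -5.48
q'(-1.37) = 4.00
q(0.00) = 0.00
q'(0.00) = 4.00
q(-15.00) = -60.00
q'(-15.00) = 4.00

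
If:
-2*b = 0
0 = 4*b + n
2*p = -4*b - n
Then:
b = 0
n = 0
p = 0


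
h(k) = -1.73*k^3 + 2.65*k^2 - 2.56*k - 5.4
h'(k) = -5.19*k^2 + 5.3*k - 2.56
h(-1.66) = 14.07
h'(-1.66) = -25.66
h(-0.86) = -0.14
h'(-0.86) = -10.96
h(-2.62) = 50.61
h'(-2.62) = -52.07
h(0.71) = -6.50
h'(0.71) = -1.41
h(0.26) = -5.92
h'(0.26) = -1.53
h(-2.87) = 64.67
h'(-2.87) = -60.52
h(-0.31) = -4.30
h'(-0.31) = -4.70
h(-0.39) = -3.90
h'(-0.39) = -5.42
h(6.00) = -299.04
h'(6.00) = -157.60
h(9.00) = -1074.96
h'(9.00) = -375.25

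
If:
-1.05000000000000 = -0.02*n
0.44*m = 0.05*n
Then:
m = 5.97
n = 52.50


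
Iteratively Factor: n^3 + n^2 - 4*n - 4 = (n - 2)*(n^2 + 3*n + 2) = (n - 2)*(n + 2)*(n + 1)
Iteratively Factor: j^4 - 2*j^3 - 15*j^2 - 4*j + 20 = (j + 2)*(j^3 - 4*j^2 - 7*j + 10) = (j - 5)*(j + 2)*(j^2 + j - 2) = (j - 5)*(j - 1)*(j + 2)*(j + 2)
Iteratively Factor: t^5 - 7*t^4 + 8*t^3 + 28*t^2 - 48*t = (t - 2)*(t^4 - 5*t^3 - 2*t^2 + 24*t) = (t - 3)*(t - 2)*(t^3 - 2*t^2 - 8*t) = t*(t - 3)*(t - 2)*(t^2 - 2*t - 8) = t*(t - 4)*(t - 3)*(t - 2)*(t + 2)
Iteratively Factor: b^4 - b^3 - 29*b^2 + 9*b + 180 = (b - 3)*(b^3 + 2*b^2 - 23*b - 60) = (b - 5)*(b - 3)*(b^2 + 7*b + 12) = (b - 5)*(b - 3)*(b + 4)*(b + 3)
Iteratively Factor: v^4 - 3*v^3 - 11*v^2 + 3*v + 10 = (v + 1)*(v^3 - 4*v^2 - 7*v + 10) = (v - 5)*(v + 1)*(v^2 + v - 2) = (v - 5)*(v - 1)*(v + 1)*(v + 2)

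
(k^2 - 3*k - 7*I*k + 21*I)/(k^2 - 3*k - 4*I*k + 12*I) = (k - 7*I)/(k - 4*I)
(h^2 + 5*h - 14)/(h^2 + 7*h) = (h - 2)/h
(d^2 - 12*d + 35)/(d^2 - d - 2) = (-d^2 + 12*d - 35)/(-d^2 + d + 2)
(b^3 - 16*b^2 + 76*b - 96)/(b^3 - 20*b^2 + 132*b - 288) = (b - 2)/(b - 6)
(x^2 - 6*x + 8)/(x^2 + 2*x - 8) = (x - 4)/(x + 4)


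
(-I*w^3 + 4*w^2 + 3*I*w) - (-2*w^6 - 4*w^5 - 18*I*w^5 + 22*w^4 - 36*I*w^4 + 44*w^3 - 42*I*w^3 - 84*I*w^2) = 2*w^6 + 4*w^5 + 18*I*w^5 - 22*w^4 + 36*I*w^4 - 44*w^3 + 41*I*w^3 + 4*w^2 + 84*I*w^2 + 3*I*w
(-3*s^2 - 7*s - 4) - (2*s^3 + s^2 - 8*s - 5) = -2*s^3 - 4*s^2 + s + 1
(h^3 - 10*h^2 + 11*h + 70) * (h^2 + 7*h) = h^5 - 3*h^4 - 59*h^3 + 147*h^2 + 490*h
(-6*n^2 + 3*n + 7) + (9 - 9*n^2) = -15*n^2 + 3*n + 16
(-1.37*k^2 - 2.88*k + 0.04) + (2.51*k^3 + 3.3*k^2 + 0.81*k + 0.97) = 2.51*k^3 + 1.93*k^2 - 2.07*k + 1.01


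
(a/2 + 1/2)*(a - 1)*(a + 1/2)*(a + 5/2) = a^4/2 + 3*a^3/2 + a^2/8 - 3*a/2 - 5/8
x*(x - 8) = x^2 - 8*x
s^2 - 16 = (s - 4)*(s + 4)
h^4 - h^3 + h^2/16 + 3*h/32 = h*(h - 3/4)*(h - 1/2)*(h + 1/4)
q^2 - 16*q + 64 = (q - 8)^2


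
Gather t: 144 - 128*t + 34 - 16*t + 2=180 - 144*t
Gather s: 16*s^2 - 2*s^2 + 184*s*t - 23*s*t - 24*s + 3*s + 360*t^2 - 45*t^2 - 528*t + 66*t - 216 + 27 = 14*s^2 + s*(161*t - 21) + 315*t^2 - 462*t - 189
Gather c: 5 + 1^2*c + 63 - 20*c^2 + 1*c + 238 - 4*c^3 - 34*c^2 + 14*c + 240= -4*c^3 - 54*c^2 + 16*c + 546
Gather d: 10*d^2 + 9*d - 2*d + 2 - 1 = 10*d^2 + 7*d + 1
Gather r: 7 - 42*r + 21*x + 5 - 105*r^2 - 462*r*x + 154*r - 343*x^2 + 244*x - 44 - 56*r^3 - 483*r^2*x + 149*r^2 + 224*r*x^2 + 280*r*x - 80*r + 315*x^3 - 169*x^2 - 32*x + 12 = -56*r^3 + r^2*(44 - 483*x) + r*(224*x^2 - 182*x + 32) + 315*x^3 - 512*x^2 + 233*x - 20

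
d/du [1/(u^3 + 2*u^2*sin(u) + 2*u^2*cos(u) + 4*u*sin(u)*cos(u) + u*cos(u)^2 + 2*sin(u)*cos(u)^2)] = (-2*sqrt(2)*u^2*cos(u + pi/4) - 3*u^2 + u*sin(2*u) - 4*sqrt(2)*u*sin(u + pi/4) - 4*u*cos(2*u) - 2*sin(2*u) - cos(u)/2 - cos(2*u)/2 - 3*cos(3*u)/2 - 1/2)/((u + 2*sin(u))^2*(u + cos(u))^4)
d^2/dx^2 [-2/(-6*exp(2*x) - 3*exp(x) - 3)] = 2*(2*(4*exp(x) + 1)^2*exp(x) - (8*exp(x) + 1)*(2*exp(2*x) + exp(x) + 1))*exp(x)/(3*(2*exp(2*x) + exp(x) + 1)^3)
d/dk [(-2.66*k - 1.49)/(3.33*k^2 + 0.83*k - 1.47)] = (8.8578*k^2 + 9.9234*k + 5.1469)/(11.0889*k^4 + 5.5278*k^3 - 9.1013*k^2 - 2.4402*k + 2.1609)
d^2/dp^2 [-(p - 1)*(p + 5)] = -2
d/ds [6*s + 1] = 6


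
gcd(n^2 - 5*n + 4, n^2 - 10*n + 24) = n - 4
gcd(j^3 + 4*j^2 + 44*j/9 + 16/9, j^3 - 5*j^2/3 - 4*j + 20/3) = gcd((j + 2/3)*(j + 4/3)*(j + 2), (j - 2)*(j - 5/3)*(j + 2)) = j + 2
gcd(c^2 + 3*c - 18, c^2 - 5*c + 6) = c - 3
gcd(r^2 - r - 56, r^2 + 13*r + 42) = r + 7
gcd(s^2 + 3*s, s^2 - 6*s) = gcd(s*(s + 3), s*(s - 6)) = s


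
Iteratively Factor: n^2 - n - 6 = (n + 2)*(n - 3)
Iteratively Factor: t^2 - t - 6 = (t + 2)*(t - 3)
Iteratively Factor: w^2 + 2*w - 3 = (w - 1)*(w + 3)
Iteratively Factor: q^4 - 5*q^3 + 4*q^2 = (q)*(q^3 - 5*q^2 + 4*q) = q^2*(q^2 - 5*q + 4) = q^2*(q - 4)*(q - 1)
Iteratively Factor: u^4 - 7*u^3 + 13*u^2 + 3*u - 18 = (u + 1)*(u^3 - 8*u^2 + 21*u - 18) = (u - 2)*(u + 1)*(u^2 - 6*u + 9) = (u - 3)*(u - 2)*(u + 1)*(u - 3)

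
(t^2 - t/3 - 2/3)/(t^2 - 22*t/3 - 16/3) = (t - 1)/(t - 8)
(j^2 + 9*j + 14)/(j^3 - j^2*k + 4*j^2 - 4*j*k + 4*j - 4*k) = (j + 7)/(j^2 - j*k + 2*j - 2*k)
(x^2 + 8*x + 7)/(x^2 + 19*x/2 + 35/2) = 2*(x + 1)/(2*x + 5)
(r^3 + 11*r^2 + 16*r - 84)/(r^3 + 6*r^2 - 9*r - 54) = (r^2 + 5*r - 14)/(r^2 - 9)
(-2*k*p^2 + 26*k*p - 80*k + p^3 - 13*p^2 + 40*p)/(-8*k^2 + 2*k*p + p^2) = (p^2 - 13*p + 40)/(4*k + p)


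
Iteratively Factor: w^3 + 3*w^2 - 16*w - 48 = (w - 4)*(w^2 + 7*w + 12) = (w - 4)*(w + 4)*(w + 3)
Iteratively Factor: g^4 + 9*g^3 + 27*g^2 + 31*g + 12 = (g + 1)*(g^3 + 8*g^2 + 19*g + 12) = (g + 1)*(g + 3)*(g^2 + 5*g + 4) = (g + 1)^2*(g + 3)*(g + 4)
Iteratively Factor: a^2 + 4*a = (a + 4)*(a)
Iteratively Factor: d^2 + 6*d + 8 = (d + 4)*(d + 2)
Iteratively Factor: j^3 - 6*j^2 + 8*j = (j)*(j^2 - 6*j + 8) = j*(j - 4)*(j - 2)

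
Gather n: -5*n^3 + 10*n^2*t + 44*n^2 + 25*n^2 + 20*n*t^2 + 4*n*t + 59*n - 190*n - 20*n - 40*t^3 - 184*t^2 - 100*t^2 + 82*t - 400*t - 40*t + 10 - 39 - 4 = -5*n^3 + n^2*(10*t + 69) + n*(20*t^2 + 4*t - 151) - 40*t^3 - 284*t^2 - 358*t - 33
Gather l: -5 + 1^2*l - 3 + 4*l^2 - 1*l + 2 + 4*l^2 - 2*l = 8*l^2 - 2*l - 6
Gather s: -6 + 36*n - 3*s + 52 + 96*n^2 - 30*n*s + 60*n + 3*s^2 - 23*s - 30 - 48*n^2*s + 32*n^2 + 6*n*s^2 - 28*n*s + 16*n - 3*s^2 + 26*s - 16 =128*n^2 + 6*n*s^2 + 112*n + s*(-48*n^2 - 58*n)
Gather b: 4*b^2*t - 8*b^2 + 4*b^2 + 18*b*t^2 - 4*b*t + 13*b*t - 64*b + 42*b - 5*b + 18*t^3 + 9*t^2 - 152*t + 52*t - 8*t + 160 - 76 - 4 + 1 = b^2*(4*t - 4) + b*(18*t^2 + 9*t - 27) + 18*t^3 + 9*t^2 - 108*t + 81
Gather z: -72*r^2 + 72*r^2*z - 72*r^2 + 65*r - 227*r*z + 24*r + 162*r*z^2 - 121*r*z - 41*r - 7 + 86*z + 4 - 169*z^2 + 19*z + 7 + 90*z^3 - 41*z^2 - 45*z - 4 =-144*r^2 + 48*r + 90*z^3 + z^2*(162*r - 210) + z*(72*r^2 - 348*r + 60)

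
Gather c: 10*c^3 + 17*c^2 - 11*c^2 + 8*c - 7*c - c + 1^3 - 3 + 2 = 10*c^3 + 6*c^2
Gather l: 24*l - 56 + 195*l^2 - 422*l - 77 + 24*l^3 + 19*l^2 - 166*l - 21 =24*l^3 + 214*l^2 - 564*l - 154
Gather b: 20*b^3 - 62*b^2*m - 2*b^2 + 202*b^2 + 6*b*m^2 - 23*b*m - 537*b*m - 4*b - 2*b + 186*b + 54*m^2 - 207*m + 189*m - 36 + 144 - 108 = 20*b^3 + b^2*(200 - 62*m) + b*(6*m^2 - 560*m + 180) + 54*m^2 - 18*m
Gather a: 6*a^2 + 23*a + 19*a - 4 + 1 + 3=6*a^2 + 42*a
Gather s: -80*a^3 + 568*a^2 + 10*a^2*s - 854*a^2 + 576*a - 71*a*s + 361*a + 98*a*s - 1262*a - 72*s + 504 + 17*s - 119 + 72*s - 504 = -80*a^3 - 286*a^2 - 325*a + s*(10*a^2 + 27*a + 17) - 119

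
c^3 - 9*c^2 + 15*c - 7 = (c - 7)*(c - 1)^2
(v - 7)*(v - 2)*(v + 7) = v^3 - 2*v^2 - 49*v + 98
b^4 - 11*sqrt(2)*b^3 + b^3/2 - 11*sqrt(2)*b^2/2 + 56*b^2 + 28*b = b*(b + 1/2)*(b - 7*sqrt(2))*(b - 4*sqrt(2))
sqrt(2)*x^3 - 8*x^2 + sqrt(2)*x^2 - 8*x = x*(x - 4*sqrt(2))*(sqrt(2)*x + sqrt(2))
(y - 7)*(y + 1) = y^2 - 6*y - 7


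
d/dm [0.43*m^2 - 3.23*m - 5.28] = 0.86*m - 3.23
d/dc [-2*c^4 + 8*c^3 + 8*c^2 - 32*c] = -8*c^3 + 24*c^2 + 16*c - 32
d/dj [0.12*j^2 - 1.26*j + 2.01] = 0.24*j - 1.26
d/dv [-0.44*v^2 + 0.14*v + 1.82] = 0.14 - 0.88*v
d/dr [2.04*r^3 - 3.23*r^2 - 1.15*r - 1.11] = 6.12*r^2 - 6.46*r - 1.15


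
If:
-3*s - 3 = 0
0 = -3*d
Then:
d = 0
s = -1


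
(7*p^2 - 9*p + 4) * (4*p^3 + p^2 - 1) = 28*p^5 - 29*p^4 + 7*p^3 - 3*p^2 + 9*p - 4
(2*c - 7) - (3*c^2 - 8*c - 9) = -3*c^2 + 10*c + 2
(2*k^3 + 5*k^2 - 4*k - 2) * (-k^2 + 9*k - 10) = -2*k^5 + 13*k^4 + 29*k^3 - 84*k^2 + 22*k + 20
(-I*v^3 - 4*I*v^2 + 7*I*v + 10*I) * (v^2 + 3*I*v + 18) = -I*v^5 + 3*v^4 - 4*I*v^4 + 12*v^3 - 11*I*v^3 - 21*v^2 - 62*I*v^2 - 30*v + 126*I*v + 180*I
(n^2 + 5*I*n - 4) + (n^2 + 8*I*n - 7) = 2*n^2 + 13*I*n - 11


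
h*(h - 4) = h^2 - 4*h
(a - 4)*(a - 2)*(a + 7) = a^3 + a^2 - 34*a + 56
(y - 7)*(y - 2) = y^2 - 9*y + 14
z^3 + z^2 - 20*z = z*(z - 4)*(z + 5)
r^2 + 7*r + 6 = (r + 1)*(r + 6)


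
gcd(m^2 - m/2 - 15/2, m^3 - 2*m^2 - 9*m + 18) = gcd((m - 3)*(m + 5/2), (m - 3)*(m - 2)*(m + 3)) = m - 3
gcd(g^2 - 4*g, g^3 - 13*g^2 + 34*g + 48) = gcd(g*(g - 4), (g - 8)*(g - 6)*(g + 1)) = 1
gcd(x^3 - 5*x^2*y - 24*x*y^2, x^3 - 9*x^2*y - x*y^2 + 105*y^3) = x + 3*y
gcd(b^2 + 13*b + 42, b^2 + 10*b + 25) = 1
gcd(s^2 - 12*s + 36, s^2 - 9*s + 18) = s - 6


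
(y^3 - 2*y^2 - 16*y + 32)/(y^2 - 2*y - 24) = (y^2 - 6*y + 8)/(y - 6)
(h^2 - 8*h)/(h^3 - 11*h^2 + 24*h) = 1/(h - 3)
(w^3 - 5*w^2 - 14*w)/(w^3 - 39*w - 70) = w/(w + 5)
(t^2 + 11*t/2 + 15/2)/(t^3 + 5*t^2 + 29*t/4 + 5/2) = 2*(t + 3)/(2*t^2 + 5*t + 2)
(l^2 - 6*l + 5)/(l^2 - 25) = (l - 1)/(l + 5)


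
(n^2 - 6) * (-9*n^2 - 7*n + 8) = -9*n^4 - 7*n^3 + 62*n^2 + 42*n - 48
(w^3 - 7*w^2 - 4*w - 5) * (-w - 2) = -w^4 + 5*w^3 + 18*w^2 + 13*w + 10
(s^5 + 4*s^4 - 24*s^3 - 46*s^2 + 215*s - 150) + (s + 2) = s^5 + 4*s^4 - 24*s^3 - 46*s^2 + 216*s - 148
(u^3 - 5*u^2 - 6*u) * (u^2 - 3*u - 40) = u^5 - 8*u^4 - 31*u^3 + 218*u^2 + 240*u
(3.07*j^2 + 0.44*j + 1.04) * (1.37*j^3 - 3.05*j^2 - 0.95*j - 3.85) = 4.2059*j^5 - 8.7607*j^4 - 2.8337*j^3 - 15.4095*j^2 - 2.682*j - 4.004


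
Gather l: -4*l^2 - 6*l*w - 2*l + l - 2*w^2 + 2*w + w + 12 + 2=-4*l^2 + l*(-6*w - 1) - 2*w^2 + 3*w + 14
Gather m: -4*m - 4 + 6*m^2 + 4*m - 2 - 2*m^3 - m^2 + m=-2*m^3 + 5*m^2 + m - 6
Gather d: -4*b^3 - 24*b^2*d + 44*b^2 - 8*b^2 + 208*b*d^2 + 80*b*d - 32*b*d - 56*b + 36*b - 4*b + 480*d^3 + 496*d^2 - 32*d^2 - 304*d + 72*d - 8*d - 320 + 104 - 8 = -4*b^3 + 36*b^2 - 24*b + 480*d^3 + d^2*(208*b + 464) + d*(-24*b^2 + 48*b - 240) - 224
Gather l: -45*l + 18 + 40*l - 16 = 2 - 5*l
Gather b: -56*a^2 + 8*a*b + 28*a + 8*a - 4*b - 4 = -56*a^2 + 36*a + b*(8*a - 4) - 4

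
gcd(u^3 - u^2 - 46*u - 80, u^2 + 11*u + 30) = u + 5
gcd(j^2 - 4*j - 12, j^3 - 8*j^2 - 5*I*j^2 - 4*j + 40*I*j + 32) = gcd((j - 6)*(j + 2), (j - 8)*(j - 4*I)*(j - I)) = 1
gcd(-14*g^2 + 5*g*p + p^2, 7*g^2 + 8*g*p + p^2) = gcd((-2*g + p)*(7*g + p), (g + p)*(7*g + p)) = 7*g + p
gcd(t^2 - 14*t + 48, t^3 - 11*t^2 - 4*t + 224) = t - 8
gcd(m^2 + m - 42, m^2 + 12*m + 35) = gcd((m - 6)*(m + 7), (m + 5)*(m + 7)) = m + 7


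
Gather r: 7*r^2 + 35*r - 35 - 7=7*r^2 + 35*r - 42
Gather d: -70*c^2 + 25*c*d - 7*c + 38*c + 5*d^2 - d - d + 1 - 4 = -70*c^2 + 31*c + 5*d^2 + d*(25*c - 2) - 3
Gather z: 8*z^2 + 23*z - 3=8*z^2 + 23*z - 3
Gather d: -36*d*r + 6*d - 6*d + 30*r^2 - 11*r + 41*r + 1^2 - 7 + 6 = -36*d*r + 30*r^2 + 30*r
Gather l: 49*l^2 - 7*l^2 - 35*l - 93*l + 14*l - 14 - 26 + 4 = 42*l^2 - 114*l - 36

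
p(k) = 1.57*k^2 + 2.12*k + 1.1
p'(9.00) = 30.38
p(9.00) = 147.35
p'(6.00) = 20.96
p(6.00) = 70.34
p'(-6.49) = -18.26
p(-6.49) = 53.47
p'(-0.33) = 1.08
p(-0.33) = 0.57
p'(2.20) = 9.03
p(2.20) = 13.36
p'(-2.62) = -6.11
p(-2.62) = 6.32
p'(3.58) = 13.36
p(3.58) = 28.81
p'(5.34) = 18.89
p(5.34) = 57.19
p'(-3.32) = -8.30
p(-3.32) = 11.37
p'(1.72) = 7.52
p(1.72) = 9.39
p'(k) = 3.14*k + 2.12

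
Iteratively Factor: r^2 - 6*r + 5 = (r - 1)*(r - 5)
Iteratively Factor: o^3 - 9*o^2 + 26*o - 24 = (o - 2)*(o^2 - 7*o + 12) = (o - 4)*(o - 2)*(o - 3)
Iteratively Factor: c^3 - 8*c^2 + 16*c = (c)*(c^2 - 8*c + 16) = c*(c - 4)*(c - 4)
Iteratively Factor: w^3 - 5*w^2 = (w)*(w^2 - 5*w) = w^2*(w - 5)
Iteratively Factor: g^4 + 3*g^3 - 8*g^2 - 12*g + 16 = (g - 1)*(g^3 + 4*g^2 - 4*g - 16) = (g - 2)*(g - 1)*(g^2 + 6*g + 8) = (g - 2)*(g - 1)*(g + 4)*(g + 2)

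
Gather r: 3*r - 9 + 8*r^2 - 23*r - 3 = 8*r^2 - 20*r - 12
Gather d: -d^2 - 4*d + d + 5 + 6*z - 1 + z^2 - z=-d^2 - 3*d + z^2 + 5*z + 4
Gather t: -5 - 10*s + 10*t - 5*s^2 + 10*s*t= -5*s^2 - 10*s + t*(10*s + 10) - 5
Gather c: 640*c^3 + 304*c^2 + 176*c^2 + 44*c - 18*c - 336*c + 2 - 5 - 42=640*c^3 + 480*c^2 - 310*c - 45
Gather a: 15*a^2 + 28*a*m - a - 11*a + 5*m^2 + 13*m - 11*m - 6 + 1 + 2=15*a^2 + a*(28*m - 12) + 5*m^2 + 2*m - 3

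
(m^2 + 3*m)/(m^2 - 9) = m/(m - 3)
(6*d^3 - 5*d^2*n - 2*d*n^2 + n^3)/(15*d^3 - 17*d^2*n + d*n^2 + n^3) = (2*d + n)/(5*d + n)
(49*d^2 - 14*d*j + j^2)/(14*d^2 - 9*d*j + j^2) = (7*d - j)/(2*d - j)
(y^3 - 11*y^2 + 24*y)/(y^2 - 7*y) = (y^2 - 11*y + 24)/(y - 7)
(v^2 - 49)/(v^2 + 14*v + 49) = (v - 7)/(v + 7)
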